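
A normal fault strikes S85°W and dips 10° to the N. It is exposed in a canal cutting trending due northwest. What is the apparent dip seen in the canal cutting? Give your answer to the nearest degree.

The strike is S85°W and the section trends due northwest; the acute angle between them is β = 50°.
tan(apparent dip) = tan 10° · sin 50° = 0.1351
α = arctan(0.1351) = 7.69°

8°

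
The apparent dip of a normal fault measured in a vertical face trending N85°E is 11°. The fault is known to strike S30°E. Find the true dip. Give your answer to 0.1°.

β = acute angle between strike S30°E and section N85°E = 65°.
tan δ = tan α / sin β = tan 11° / sin 65° = 0.1944 / 0.9063 = 0.2145
δ = arctan(0.2145) = 12.11°

12.1°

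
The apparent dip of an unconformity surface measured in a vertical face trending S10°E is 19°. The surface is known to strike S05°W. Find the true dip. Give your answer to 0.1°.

53.1°

The section is 15° from the strike.
tan δ = tan α / sin β = tan 19° / sin 15° = 0.3443 / 0.2588 = 1.3304
true dip = arctan 1.3304 = 53.07°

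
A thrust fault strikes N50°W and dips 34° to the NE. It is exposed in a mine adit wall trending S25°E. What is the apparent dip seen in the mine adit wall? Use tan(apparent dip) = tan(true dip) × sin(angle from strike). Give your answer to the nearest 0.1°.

15.9°

The strike is N50°W and the section trends S25°E; the acute angle between them is β = 25°.
tan α = tan 34° × sin 25° = 0.6745 × 0.4226 = 0.2851
apparent dip = arctan 0.2851 = 15.91°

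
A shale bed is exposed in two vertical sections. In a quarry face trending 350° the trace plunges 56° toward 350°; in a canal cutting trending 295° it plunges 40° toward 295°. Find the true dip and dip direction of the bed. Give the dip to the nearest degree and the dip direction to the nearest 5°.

true dip 56°, dip direction 350°

The two traces are lines in the plane: v₁ = (sin 350°·cos 56°, cos 350°·cos 56°, −sin 56°), v₂ = (sin 295°·cos 40°, cos 295°·cos 40°, −sin 40°).
Cross product v₁ × v₂ gives the pole to the plane: n ∝ (-0.086, 0.513, 0.351).
Dip δ = arctan(|n_h|/n_z) = arctan(0.520/0.351) = 56.0°.
The horizontal component of n points toward azimuth atan2(n_x, n_y) = 351°, the dip direction.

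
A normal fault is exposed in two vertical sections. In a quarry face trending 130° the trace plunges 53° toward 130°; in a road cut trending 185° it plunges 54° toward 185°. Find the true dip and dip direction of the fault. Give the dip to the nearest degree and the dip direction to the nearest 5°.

true dip 57°, dip direction 160°

Represent each trace as a vector plunging at its apparent dip toward its trend (east-north-up frame): v₁ = (0.461, -0.387, -0.799), v₂ = (-0.051, -0.586, -0.809).
Cross product v₁ × v₂ gives the pole to the plane: n ∝ (0.155, -0.414, 0.290).
tan δ = √(n_x²+n_y²)/n_z = 0.442/0.290, so δ = 56.7°.
Dip direction = azimuth of (n_x, n_y) = atan2(0.155, -0.414) = 160°.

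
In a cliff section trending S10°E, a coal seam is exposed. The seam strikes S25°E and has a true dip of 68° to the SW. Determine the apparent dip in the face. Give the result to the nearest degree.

33°

Angle between strike (S25°E) and section (S10°E): β = 15°.
tan α = tan 68° × sin 15° = 2.4751 × 0.2588 = 0.6406
α = arctan(0.6406) = 32.64°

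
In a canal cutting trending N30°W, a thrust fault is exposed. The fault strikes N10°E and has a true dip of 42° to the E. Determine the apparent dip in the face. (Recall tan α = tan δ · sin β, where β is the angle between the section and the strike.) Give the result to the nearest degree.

Angle between strike (N10°E) and section (N30°W): β = 40°.
tan α = tan 42° × sin 40° = 0.9004 × 0.6428 = 0.5788
apparent dip = arctan 0.5788 = 30.06°

30°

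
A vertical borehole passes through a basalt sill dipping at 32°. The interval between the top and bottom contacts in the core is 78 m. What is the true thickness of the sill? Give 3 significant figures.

True thickness t = h · cos(dip) = 78 × cos 32°
t = 78 × 0.8480 = 66.148 m

66.1 m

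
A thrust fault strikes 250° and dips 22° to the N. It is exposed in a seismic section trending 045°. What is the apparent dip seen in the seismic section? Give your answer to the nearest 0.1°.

The section lies 25° from the strike.
tan α = tan 22° × sin 25° = 0.4040 × 0.4226 = 0.1707
α = arctan(0.1707) = 9.69°

9.7°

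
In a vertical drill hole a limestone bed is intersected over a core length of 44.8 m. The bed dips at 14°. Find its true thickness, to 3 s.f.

43.5 m

True thickness t = h · cos(dip) = 44.8 × cos 14°
t = 44.8 × 0.9703 = 43.469 m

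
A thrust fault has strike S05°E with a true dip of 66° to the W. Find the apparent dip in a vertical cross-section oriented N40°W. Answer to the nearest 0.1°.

52.2°

The strike is S05°E and the section trends N40°W; the acute angle between them is β = 35°.
tan α = tan 66° × sin 35° = 2.2460 × 0.5736 = 1.2883
apparent dip = arctan 1.2883 = 52.18°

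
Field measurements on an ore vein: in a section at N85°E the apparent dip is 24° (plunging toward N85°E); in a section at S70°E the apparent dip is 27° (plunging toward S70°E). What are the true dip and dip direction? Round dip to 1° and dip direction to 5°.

Each apparent-dip line lies in the plane. As unit vectors (x east, y north, z up), v₁ plunges 24°→N85°E and v₂ plunges 27°→S70°E.
The plane normal is n = v₁ × v₂ ∝ (0.160, -0.073, 0.344).
Dip δ = arctan(|n_h|/n_z) = arctan(0.176/0.344) = 27.1°.
Dip direction = atan2(0.160, -0.073) = 114° (azimuth of n's horizontal projection).

true dip 27°, dip direction 115°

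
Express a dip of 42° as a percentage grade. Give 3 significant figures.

grade % = 100 × tan 42° = 100 × 0.9004

90.0%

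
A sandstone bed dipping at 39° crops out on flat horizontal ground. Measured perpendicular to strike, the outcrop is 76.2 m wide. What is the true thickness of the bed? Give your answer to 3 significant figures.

48.0 m

True thickness t = w · sin(dip) = 76.2 × sin 39°
t = 76.2 × 0.6293 = 47.954 m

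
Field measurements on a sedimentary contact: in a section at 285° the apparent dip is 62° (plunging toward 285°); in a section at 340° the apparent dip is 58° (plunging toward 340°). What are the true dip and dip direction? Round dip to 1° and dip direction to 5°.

true dip 63°, dip direction 305°

The two traces are lines in the plane: v₁ = (sin 285°·cos 62°, cos 285°·cos 62°, −sin 62°), v₂ = (sin 340°·cos 58°, cos 340°·cos 58°, −sin 58°).
n = v₁ × v₂ = (-0.337, 0.225, 0.204) (taken with n_z > 0).
tan δ = √(n_x²+n_y²)/n_z = 0.405/0.204, so δ = 63.3°.
The horizontal component of n points toward azimuth atan2(n_x, n_y) = 304°, the dip direction.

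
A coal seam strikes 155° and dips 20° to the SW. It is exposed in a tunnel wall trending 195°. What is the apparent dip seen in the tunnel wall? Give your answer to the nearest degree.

13°

Angle between strike (155°) and section (195°): β = 40°.
tan α = tan 20° × sin 40° = 0.3640 × 0.6428 = 0.2340
α = arctan(0.2340) = 13.17°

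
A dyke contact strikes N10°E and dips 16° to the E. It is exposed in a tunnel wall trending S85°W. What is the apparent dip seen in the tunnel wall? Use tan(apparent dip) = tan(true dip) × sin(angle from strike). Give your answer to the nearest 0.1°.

15.5°

The section lies 75° from the strike.
tan α = tan 16° × sin 75° = 0.2867 × 0.9659 = 0.2770
α = arctan(0.2770) = 15.48°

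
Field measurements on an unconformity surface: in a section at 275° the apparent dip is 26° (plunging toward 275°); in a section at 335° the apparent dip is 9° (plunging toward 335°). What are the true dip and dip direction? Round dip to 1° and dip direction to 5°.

true dip 26°, dip direction 265°

Represent each trace as a vector plunging at its apparent dip toward its trend (east-north-up frame): v₁ = (-0.895, 0.078, -0.438), v₂ = (-0.417, 0.895, -0.156).
The plane normal is n = v₁ × v₂ ∝ (-0.380, -0.043, 0.769).
True dip = arccos(n_z / |n|) = arccos(0.8953) = 26.5°.
Dip direction = azimuth of (n_x, n_y) = atan2(-0.380, -0.043) = 264°.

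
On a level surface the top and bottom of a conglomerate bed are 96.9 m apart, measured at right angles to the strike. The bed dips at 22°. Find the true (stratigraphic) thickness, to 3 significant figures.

True thickness t = w · sin(dip) = 96.9 × sin 22°
t = 96.9 × 0.3746 = 36.299 m

36.3 m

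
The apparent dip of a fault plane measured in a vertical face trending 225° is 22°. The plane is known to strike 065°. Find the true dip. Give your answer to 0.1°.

β = acute angle between strike 065° and section 225° = 20°.
tan δ = tan α / sin β = tan 22° / sin 20° = 0.4040 / 0.3420 = 1.1813
true dip = arctan 1.1813 = 49.75°

49.8°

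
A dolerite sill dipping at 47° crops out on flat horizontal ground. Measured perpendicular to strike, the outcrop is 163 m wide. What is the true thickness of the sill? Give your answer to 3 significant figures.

True thickness t = w · sin(dip) = 163 × sin 47°
t = 163 × 0.7314 = 119.211 m

119 m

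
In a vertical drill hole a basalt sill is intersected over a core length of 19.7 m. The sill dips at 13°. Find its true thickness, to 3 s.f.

True thickness t = h · cos(dip) = 19.7 × cos 13°
t = 19.7 × 0.9744 = 19.195 m

19.2 m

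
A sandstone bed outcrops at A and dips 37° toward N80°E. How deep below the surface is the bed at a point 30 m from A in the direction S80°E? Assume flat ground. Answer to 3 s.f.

21.2 m

The hole lies 20° from the dip direction, so the down-dip offset is 30 × cos 20° = 28.19 m.
Depth = down-dip offset × tan(dip) = 28.19 × tan 37° = 28.19 × 0.7536
Depth = 21.24 m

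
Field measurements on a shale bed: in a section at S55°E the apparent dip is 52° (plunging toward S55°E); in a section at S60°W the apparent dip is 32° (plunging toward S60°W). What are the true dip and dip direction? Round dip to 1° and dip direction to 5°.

The two traces are lines in the plane: v₁ = (sin 125°·cos 52°, cos 125°·cos 52°, −sin 52°), v₂ = (sin 240°·cos 32°, cos 240°·cos 32°, −sin 32°).
n = v₁ × v₂ = (0.147, -0.846, 0.473) (taken with n_z > 0).
tan δ = √(n_x²+n_y²)/n_z = 0.859/0.473, so δ = 61.1°.
Dip direction = atan2(0.147, -0.846) = 170° (azimuth of n's horizontal projection).

true dip 61°, dip direction 170°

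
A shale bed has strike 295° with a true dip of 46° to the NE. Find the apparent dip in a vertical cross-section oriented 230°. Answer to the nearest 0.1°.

The section lies 65° from the strike.
tan(apparent dip) = tan 46° · sin 65° = 0.9385
apparent dip = arctan 0.9385 = 43.18°

43.2°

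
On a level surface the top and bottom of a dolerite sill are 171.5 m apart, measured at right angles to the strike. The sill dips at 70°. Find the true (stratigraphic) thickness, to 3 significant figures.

True thickness t = w · sin(dip) = 171.5 × sin 70°
t = 171.5 × 0.9397 = 161.157 m

161 m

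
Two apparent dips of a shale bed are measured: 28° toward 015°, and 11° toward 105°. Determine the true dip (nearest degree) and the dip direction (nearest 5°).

true dip 30°, dip direction 035°

Represent each trace as a vector plunging at its apparent dip toward its trend (east-north-up frame): v₁ = (0.229, 0.853, -0.469), v₂ = (0.948, -0.254, -0.191).
The plane normal is n = v₁ × v₂ ∝ (0.282, 0.402, 0.867).
tan δ = √(n_x²+n_y²)/n_z = 0.491/0.867, so δ = 29.5°.
The horizontal component of n points toward azimuth atan2(n_x, n_y) = 35°, the dip direction.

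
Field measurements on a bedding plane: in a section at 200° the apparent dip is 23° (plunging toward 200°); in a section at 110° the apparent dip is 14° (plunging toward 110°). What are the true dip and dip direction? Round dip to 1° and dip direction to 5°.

true dip 26°, dip direction 170°

Represent each trace as a vector plunging at its apparent dip toward its trend (east-north-up frame): v₁ = (-0.315, -0.865, -0.391), v₂ = (0.912, -0.332, -0.242).
The plane normal is n = v₁ × v₂ ∝ (0.080, -0.432, 0.893).
Dip δ = arctan(|n_h|/n_z) = arctan(0.440/0.893) = 26.2°.
The horizontal component of n points toward azimuth atan2(n_x, n_y) = 170°, the dip direction.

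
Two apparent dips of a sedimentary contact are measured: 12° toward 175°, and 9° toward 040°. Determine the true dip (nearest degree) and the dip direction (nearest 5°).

The two traces are lines in the plane: v₁ = (sin 175°·cos 12°, cos 175°·cos 12°, −sin 12°), v₂ = (sin 40°·cos 9°, cos 40°·cos 9°, −sin 9°).
Cross product v₁ × v₂ gives the pole to the plane: n ∝ (0.310, -0.119, 0.683).
True dip = arccos(n_z / |n|) = arccos(0.8996) = 25.9°.
Dip direction = atan2(0.310, -0.119) = 111° (azimuth of n's horizontal projection).

true dip 26°, dip direction 110°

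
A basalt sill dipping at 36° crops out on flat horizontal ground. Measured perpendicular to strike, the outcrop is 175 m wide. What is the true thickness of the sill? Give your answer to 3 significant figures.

103 m

True thickness t = w · sin(dip) = 175 × sin 36°
t = 175 × 0.5878 = 102.862 m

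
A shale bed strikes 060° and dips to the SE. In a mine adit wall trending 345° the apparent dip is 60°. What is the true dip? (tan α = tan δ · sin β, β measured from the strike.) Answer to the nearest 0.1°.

β = acute angle between strike 060° and section 345° = 75°.
tan(true dip) = tan 60° / sin 75° = 1.7932
δ = arctan(1.7932) = 60.85°

60.9°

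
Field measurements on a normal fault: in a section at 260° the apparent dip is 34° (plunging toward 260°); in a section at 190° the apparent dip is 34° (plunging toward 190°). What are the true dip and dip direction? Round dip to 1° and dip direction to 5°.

true dip 39°, dip direction 225°

Represent each trace as a vector plunging at its apparent dip toward its trend (east-north-up frame): v₁ = (-0.816, -0.144, -0.559), v₂ = (-0.144, -0.816, -0.559).
The plane normal is n = v₁ × v₂ ∝ (-0.376, -0.376, 0.646).
Dip δ = arctan(|n_h|/n_z) = arctan(0.532/0.646) = 39.5°.
Dip direction = azimuth of (n_x, n_y) = atan2(-0.376, -0.376) = 225°.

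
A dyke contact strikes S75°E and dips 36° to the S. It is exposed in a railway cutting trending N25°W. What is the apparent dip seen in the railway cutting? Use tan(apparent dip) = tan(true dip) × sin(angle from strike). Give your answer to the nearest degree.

29°

Angle between strike (S75°E) and section (N25°W): β = 50°.
tan(apparent dip) = tan 36° · sin 50° = 0.5566
apparent dip = arctan 0.5566 = 29.10°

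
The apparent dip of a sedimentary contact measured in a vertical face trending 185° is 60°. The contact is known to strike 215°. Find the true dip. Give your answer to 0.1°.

The section is 30° from the strike.
tan(true dip) = tan 60° / sin 30° = 3.4641
true dip = arctan 3.4641 = 73.90°

73.9°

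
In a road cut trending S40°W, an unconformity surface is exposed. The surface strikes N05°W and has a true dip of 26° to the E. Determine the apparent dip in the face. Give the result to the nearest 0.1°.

The section lies 45° from the strike.
tan(apparent dip) = tan 26° · sin 45° = 0.3449
apparent dip = arctan 0.3449 = 19.03°

19.0°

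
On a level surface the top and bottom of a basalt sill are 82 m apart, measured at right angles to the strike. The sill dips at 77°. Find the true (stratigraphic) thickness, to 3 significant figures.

True thickness t = w · sin(dip) = 82 × sin 77°
t = 82 × 0.9744 = 79.898 m

79.9 m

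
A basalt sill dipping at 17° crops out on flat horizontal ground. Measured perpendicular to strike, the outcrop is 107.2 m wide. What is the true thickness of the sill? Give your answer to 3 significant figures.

31.3 m

True thickness t = w · sin(dip) = 107.2 × sin 17°
t = 107.2 × 0.2924 = 31.342 m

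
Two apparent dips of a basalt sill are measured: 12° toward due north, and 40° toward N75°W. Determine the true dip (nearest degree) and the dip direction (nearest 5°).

Represent each trace as a vector plunging at its apparent dip toward its trend (east-north-up frame): v₁ = (0.000, 0.978, -0.208), v₂ = (-0.740, 0.198, -0.643).
The plane normal is n = v₁ × v₂ ∝ (-0.588, 0.154, 0.724).
Dip δ = arctan(|n_h|/n_z) = arctan(0.607/0.724) = 40.0°.
Dip direction = atan2(-0.588, 0.154) = 285° (azimuth of n's horizontal projection).

true dip 40°, dip direction 285°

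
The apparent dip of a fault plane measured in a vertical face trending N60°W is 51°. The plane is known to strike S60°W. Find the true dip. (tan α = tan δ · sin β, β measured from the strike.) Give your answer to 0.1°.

β = acute angle between strike S60°W and section N60°W = 60°.
tan(true dip) = tan 51° / sin 60° = 1.4259
true dip = arctan 1.4259 = 54.96°

55.0°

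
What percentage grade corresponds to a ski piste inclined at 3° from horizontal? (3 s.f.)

grade % = 100 × tan 3° = 100 × 0.0524

5.24%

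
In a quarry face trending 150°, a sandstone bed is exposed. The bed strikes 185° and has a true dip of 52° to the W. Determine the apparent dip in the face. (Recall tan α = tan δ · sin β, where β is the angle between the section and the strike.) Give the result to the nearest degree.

The strike is 185° and the section trends 150°; the acute angle between them is β = 35°.
tan(apparent dip) = tan 52° · sin 35° = 0.7341
α = arctan(0.7341) = 36.28°

36°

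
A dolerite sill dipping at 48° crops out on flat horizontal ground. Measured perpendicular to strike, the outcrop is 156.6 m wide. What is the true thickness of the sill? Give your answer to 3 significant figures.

True thickness t = w · sin(dip) = 156.6 × sin 48°
t = 156.6 × 0.7431 = 116.376 m

116 m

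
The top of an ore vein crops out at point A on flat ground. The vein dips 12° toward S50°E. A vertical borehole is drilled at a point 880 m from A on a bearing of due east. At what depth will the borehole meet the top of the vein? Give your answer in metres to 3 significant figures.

The hole lies 40° from the dip direction, so the down-dip offset is 880 × cos 40° = 674.12 m.
Depth = down-dip offset × tan(dip) = 674.12 × tan 12° = 674.12 × 0.2126
Depth = 143.29 m

143 m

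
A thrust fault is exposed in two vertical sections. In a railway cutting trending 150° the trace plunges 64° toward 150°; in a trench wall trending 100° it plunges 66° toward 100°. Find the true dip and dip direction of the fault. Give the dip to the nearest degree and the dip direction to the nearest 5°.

true dip 67°, dip direction 120°

The two traces are lines in the plane: v₁ = (sin 150°·cos 64°, cos 150°·cos 64°, −sin 64°), v₂ = (sin 100°·cos 66°, cos 100°·cos 66°, −sin 66°).
n = v₁ × v₂ = (0.283, -0.160, 0.137) (taken with n_z > 0).
True dip = arccos(n_z / |n|) = arccos(0.3872) = 67.2°.
The horizontal component of n points toward azimuth atan2(n_x, n_y) = 119°, the dip direction.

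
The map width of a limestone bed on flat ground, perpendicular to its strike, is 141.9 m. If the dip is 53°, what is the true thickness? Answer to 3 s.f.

113 m

True thickness t = w · sin(dip) = 141.9 × sin 53°
t = 141.9 × 0.7986 = 113.326 m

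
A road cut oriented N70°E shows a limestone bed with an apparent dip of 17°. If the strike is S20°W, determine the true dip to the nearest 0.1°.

β = acute angle between strike S20°W and section N70°E = 50°.
tan δ = tan α / sin β = tan 17° / sin 50° = 0.3057 / 0.7660 = 0.3991
true dip = arctan 0.3991 = 21.76°

21.8°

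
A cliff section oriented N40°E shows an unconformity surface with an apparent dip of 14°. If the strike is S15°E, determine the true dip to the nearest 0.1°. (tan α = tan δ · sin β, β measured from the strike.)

β = acute angle between strike S15°E and section N40°E = 55°.
tan(true dip) = tan 14° / sin 55° = 0.3044
true dip = arctan 0.3044 = 16.93°

16.9°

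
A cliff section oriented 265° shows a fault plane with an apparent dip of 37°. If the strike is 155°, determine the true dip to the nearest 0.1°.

38.7°

β = acute angle between strike 155° and section 265° = 70°.
tan δ = tan α / sin β = tan 37° / sin 70° = 0.7536 / 0.9397 = 0.8019
δ = arctan(0.8019) = 38.73°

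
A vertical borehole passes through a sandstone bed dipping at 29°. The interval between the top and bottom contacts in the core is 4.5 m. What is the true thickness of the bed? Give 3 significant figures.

True thickness t = h · cos(dip) = 4.5 × cos 29°
t = 4.5 × 0.8746 = 3.936 m

3.94 m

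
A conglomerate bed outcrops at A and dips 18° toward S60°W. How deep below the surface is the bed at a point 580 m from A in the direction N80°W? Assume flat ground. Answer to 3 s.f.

144 m

The hole lies 40° from the dip direction, so the down-dip offset is 580 × cos 40° = 444.31 m.
Depth = down-dip offset × tan(dip) = 444.31 × tan 18° = 444.31 × 0.3249
Depth = 144.36 m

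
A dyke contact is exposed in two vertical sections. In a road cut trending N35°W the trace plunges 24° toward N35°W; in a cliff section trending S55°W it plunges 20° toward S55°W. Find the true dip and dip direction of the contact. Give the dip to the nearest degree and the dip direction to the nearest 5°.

Each apparent-dip line lies in the plane. As unit vectors (x east, y north, z up), v₁ plunges 24°→N35°W and v₂ plunges 20°→S55°W.
n = v₁ × v₂ = (-0.475, 0.134, 0.858) (taken with n_z > 0).
Dip δ = arctan(|n_h|/n_z) = arctan(0.494/0.858) = 29.9°.
Dip direction = atan2(-0.475, 0.134) = 286° (azimuth of n's horizontal projection).

true dip 30°, dip direction 285°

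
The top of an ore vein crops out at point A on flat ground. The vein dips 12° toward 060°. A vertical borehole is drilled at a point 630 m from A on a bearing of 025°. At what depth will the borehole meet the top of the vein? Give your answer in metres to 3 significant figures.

The hole lies 35° from the dip direction, so the down-dip offset is 630 × cos 35° = 516.07 m.
Depth = down-dip offset × tan(dip) = 516.07 × tan 12° = 516.07 × 0.2126
Depth = 109.69 m

110 m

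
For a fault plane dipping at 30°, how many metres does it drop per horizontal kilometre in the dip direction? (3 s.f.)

drop per km = 1000 × tan 30° = 1000 × 0.5774

577 m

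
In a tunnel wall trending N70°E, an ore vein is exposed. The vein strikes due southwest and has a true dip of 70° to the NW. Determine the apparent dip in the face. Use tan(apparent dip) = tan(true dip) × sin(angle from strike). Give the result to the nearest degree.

The section lies 25° from the strike.
tan(apparent dip) = tan 70° · sin 25° = 1.1611
apparent dip = arctan 1.1611 = 49.26°

49°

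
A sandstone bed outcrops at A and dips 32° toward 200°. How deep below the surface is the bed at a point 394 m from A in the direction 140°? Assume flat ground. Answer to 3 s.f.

The hole lies 60° from the dip direction, so the down-dip offset is 394 × cos 60° = 197.00 m.
Depth = down-dip offset × tan(dip) = 197.00 × tan 32° = 197.00 × 0.6249
Depth = 123.10 m

123 m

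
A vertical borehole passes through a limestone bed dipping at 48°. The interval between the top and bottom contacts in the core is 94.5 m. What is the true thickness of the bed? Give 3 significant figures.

True thickness t = h · cos(dip) = 94.5 × cos 48°
t = 94.5 × 0.6691 = 63.233 m

63.2 m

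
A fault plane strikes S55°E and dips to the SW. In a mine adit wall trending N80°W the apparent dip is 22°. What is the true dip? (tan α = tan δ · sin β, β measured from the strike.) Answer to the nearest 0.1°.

43.7°

The section is 25° from the strike.
tan δ = tan α / sin β = tan 22° / sin 25° = 0.4040 / 0.4226 = 0.9560
δ = arctan(0.9560) = 43.71°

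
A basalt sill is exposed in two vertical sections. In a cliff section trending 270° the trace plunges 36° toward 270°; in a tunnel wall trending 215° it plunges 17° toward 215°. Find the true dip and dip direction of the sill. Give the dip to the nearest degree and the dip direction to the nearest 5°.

true dip 36°, dip direction 280°

The two traces are lines in the plane: v₁ = (sin 270°·cos 36°, cos 270°·cos 36°, −sin 36°), v₂ = (sin 215°·cos 17°, cos 215°·cos 17°, −sin 17°).
The plane normal is n = v₁ × v₂ ∝ (-0.460, 0.086, 0.634).
tan δ = √(n_x²+n_y²)/n_z = 0.468/0.634, so δ = 36.5°.
Dip direction = atan2(-0.460, 0.086) = 281° (azimuth of n's horizontal projection).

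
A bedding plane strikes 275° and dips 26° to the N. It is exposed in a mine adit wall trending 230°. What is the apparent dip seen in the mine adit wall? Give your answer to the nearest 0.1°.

Angle between strike (275°) and section (230°): β = 45°.
tan(apparent dip) = tan 26° · sin 45° = 0.3449
apparent dip = arctan 0.3449 = 19.03°

19.0°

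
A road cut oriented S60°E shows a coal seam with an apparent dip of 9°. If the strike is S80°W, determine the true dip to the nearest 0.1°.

The section is 40° from the strike.
tan(true dip) = tan 9° / sin 40° = 0.2464
δ = arctan(0.2464) = 13.84°

13.8°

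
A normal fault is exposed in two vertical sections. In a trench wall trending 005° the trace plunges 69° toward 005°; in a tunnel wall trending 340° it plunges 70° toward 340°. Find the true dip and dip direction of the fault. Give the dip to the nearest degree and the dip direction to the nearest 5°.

The two traces are lines in the plane: v₁ = (sin 5°·cos 69°, cos 5°·cos 69°, −sin 69°), v₂ = (sin 340°·cos 70°, cos 340°·cos 70°, −sin 70°).
n = v₁ × v₂ = (-0.035, 0.139, 0.052) (taken with n_z > 0).
True dip = arccos(n_z / |n|) = arccos(0.3405) = 70.1°.
Dip direction = azimuth of (n_x, n_y) = atan2(-0.035, 0.139) = 346°.

true dip 70°, dip direction 345°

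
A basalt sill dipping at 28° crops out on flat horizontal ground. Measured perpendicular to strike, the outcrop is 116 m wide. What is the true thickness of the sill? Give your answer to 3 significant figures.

True thickness t = w · sin(dip) = 116 × sin 28°
t = 116 × 0.4695 = 54.459 m

54.5 m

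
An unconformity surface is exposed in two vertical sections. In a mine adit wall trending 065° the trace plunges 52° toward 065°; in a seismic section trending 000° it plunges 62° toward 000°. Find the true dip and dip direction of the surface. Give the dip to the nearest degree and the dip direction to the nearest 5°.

true dip 63°, dip direction 015°

Each apparent-dip line lies in the plane. As unit vectors (x east, y north, z up), v₁ plunges 52°→065° and v₂ plunges 62°→000°.
Cross product v₁ × v₂ gives the pole to the plane: n ∝ (0.140, 0.493, 0.262).
tan δ = √(n_x²+n_y²)/n_z = 0.512/0.262, so δ = 62.9°.
The horizontal component of n points toward azimuth atan2(n_x, n_y) = 16°, the dip direction.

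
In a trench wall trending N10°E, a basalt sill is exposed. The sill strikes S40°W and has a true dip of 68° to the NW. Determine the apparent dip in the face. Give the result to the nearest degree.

Angle between strike (S40°W) and section (N10°E): β = 30°.
tan α = tan 68° × sin 30° = 2.4751 × 0.5000 = 1.2375
apparent dip = arctan 1.2375 = 51.06°

51°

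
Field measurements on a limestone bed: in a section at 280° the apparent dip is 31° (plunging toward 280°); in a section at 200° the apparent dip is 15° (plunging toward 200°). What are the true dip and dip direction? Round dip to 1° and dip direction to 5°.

The two traces are lines in the plane: v₁ = (sin 280°·cos 31°, cos 280°·cos 31°, −sin 31°), v₂ = (sin 200°·cos 15°, cos 200°·cos 15°, −sin 15°).
Cross product v₁ × v₂ gives the pole to the plane: n ∝ (-0.506, -0.048, 0.815).
True dip = arccos(n_z / |n|) = arccos(0.8486) = 31.9°.
Dip direction = atan2(-0.506, -0.048) = 265° (azimuth of n's horizontal projection).

true dip 32°, dip direction 265°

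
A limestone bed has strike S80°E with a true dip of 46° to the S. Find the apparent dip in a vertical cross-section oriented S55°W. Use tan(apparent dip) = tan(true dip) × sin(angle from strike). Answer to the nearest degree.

The section lies 45° from the strike.
tan α = tan 46° × sin 45° = 1.0355 × 0.7071 = 0.7322
apparent dip = arctan 0.7322 = 36.21°

36°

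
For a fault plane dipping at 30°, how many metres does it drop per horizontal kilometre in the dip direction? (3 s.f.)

drop per km = 1000 × tan 30° = 1000 × 0.5774

577 m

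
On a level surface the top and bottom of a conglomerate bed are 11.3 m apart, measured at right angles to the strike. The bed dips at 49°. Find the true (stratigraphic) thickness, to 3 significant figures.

True thickness t = w · sin(dip) = 11.3 × sin 49°
t = 11.3 × 0.7547 = 8.528 m

8.53 m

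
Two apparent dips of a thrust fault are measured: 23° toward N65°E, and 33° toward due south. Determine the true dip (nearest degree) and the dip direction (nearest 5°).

true dip 45°, dip direction 130°

The two traces are lines in the plane: v₁ = (sin 65°·cos 23°, cos 65°·cos 23°, −sin 23°), v₂ = (sin 180°·cos 33°, cos 180°·cos 33°, −sin 33°).
Cross product v₁ × v₂ gives the pole to the plane: n ∝ (0.540, -0.454, 0.700).
tan δ = √(n_x²+n_y²)/n_z = 0.705/0.700, so δ = 45.2°.
Dip direction = atan2(0.540, -0.454) = 130° (azimuth of n's horizontal projection).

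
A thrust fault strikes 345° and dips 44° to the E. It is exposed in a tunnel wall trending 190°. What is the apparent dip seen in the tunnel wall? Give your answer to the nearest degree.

The strike is 345° and the section trends 190°; the acute angle between them is β = 25°.
tan α = tan 44° × sin 25° = 0.9657 × 0.4226 = 0.4081
α = arctan(0.4081) = 22.20°

22°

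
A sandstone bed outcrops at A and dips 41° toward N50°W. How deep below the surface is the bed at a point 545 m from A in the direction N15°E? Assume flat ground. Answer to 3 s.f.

200 m

The hole lies 65° from the dip direction, so the down-dip offset is 545 × cos 65° = 230.33 m.
Depth = down-dip offset × tan(dip) = 230.33 × tan 41° = 230.33 × 0.8693
Depth = 200.22 m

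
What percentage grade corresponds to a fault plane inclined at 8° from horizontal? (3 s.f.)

grade % = 100 × tan 8° = 100 × 0.1405

14.1%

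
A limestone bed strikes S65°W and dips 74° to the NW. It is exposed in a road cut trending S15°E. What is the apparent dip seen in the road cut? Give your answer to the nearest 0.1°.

Angle between strike (S65°W) and section (S15°E): β = 80°.
tan α = tan 74° × sin 80° = 3.4874 × 0.9848 = 3.4344
α = arctan(3.4344) = 73.77°

73.8°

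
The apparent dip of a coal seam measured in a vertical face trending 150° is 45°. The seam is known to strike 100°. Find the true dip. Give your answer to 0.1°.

52.5°

The section is 50° from the strike.
tan δ = tan α / sin β = tan 45° / sin 50° = 1.0000 / 0.7660 = 1.3054
δ = arctan(1.3054) = 52.55°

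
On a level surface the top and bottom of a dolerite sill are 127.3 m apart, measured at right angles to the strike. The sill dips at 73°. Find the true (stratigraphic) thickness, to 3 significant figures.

True thickness t = w · sin(dip) = 127.3 × sin 73°
t = 127.3 × 0.9563 = 121.738 m

122 m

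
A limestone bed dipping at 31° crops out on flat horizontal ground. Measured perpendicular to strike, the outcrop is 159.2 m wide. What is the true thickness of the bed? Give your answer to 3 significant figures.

True thickness t = w · sin(dip) = 159.2 × sin 31°
t = 159.2 × 0.5150 = 81.994 m

82.0 m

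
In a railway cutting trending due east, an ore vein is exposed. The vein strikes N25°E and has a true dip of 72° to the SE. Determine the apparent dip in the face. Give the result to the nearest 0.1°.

70.3°

The strike is N25°E and the section trends due east; the acute angle between them is β = 65°.
tan(apparent dip) = tan 72° · sin 65° = 2.7893
apparent dip = arctan 2.7893 = 70.28°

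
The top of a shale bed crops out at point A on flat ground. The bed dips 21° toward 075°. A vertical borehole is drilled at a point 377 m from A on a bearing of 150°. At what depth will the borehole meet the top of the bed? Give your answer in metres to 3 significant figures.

The hole lies 75° from the dip direction, so the down-dip offset is 377 × cos 75° = 97.57 m.
Depth = down-dip offset × tan(dip) = 97.57 × tan 21° = 97.57 × 0.3839
Depth = 37.46 m

37.5 m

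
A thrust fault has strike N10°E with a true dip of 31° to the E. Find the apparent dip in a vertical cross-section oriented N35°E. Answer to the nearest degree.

14°

The section lies 25° from the strike.
tan α = tan 31° × sin 25° = 0.6009 × 0.4226 = 0.2539
α = arctan(0.2539) = 14.25°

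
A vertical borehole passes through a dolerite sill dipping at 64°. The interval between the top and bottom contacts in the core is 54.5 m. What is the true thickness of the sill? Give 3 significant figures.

23.9 m

True thickness t = h · cos(dip) = 54.5 × cos 64°
t = 54.5 × 0.4384 = 23.891 m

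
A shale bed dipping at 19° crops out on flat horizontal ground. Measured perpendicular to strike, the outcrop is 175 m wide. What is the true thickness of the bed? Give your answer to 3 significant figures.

57.0 m

True thickness t = w · sin(dip) = 175 × sin 19°
t = 175 × 0.3256 = 56.974 m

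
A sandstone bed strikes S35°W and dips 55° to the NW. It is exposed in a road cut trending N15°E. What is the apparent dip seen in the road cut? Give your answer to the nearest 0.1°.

26.0°

The strike is S35°W and the section trends N15°E; the acute angle between them is β = 20°.
tan α = tan 55° × sin 20° = 1.4281 × 0.3420 = 0.4885
apparent dip = arctan 0.4885 = 26.03°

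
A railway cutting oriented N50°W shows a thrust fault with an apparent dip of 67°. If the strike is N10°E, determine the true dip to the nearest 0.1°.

The section is 60° from the strike.
tan(true dip) = tan 67° / sin 60° = 2.7203
true dip = arctan 2.7203 = 69.82°

69.8°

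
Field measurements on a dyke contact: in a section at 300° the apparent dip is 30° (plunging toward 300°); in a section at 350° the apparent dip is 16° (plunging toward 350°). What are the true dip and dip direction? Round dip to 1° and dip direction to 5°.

The two traces are lines in the plane: v₁ = (sin 300°·cos 30°, cos 300°·cos 30°, −sin 30°), v₂ = (sin 350°·cos 16°, cos 350°·cos 16°, −sin 16°).
n = v₁ × v₂ = (-0.354, 0.123, 0.638) (taken with n_z > 0).
Dip δ = arctan(|n_h|/n_z) = arctan(0.375/0.638) = 30.4°.
Dip direction = azimuth of (n_x, n_y) = atan2(-0.354, 0.123) = 289°.

true dip 30°, dip direction 290°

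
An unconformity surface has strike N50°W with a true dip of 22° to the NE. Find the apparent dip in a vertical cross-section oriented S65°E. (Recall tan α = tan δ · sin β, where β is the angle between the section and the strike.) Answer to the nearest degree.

The section lies 15° from the strike.
tan α = tan 22° × sin 15° = 0.4040 × 0.2588 = 0.1046
apparent dip = arctan 0.1046 = 5.97°

6°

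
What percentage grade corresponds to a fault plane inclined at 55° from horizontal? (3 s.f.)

143%

grade % = 100 × tan 55° = 100 × 1.4281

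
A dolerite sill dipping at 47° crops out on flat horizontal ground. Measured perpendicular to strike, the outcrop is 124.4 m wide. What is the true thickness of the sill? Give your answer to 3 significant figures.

True thickness t = w · sin(dip) = 124.4 × sin 47°
t = 124.4 × 0.7314 = 90.980 m

91.0 m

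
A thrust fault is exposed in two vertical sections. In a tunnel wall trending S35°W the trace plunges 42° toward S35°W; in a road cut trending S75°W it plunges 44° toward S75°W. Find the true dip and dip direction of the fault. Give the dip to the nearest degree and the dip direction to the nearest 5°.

true dip 45°, dip direction 240°

Represent each trace as a vector plunging at its apparent dip toward its trend (east-north-up frame): v₁ = (-0.426, -0.609, -0.669), v₂ = (-0.695, -0.186, -0.695).
The plane normal is n = v₁ × v₂ ∝ (-0.298, -0.169, 0.344).
tan δ = √(n_x²+n_y²)/n_z = 0.343/0.344, so δ = 44.9°.
Dip direction = azimuth of (n_x, n_y) = atan2(-0.298, -0.169) = 240°.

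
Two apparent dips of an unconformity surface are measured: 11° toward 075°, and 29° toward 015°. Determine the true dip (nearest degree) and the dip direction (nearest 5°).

true dip 29°, dip direction 005°

The two traces are lines in the plane: v₁ = (sin 75°·cos 11°, cos 75°·cos 11°, −sin 11°), v₂ = (sin 15°·cos 29°, cos 15°·cos 29°, −sin 29°).
Cross product v₁ × v₂ gives the pole to the plane: n ∝ (0.038, 0.416, 0.744).
tan δ = √(n_x²+n_y²)/n_z = 0.418/0.744, so δ = 29.4°.
The horizontal component of n points toward azimuth atan2(n_x, n_y) = 5°, the dip direction.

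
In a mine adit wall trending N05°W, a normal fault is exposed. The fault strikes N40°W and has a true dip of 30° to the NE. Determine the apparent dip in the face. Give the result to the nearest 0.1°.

The section lies 35° from the strike.
tan(apparent dip) = tan 30° · sin 35° = 0.3312
α = arctan(0.3312) = 18.32°

18.3°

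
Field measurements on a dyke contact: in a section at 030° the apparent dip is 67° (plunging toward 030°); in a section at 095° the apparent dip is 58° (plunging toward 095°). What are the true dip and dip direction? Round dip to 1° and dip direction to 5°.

The two traces are lines in the plane: v₁ = (sin 30°·cos 67°, cos 30°·cos 67°, −sin 67°), v₂ = (sin 95°·cos 58°, cos 95°·cos 58°, −sin 58°).
Cross product v₁ × v₂ gives the pole to the plane: n ∝ (0.329, 0.320, 0.188).
tan δ = √(n_x²+n_y²)/n_z = 0.459/0.188, so δ = 67.8°.
The horizontal component of n points toward azimuth atan2(n_x, n_y) = 46°, the dip direction.

true dip 68°, dip direction 045°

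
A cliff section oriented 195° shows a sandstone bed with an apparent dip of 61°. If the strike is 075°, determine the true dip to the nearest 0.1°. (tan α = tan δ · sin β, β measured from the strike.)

64.4°

The section is 60° from the strike.
tan δ = tan α / sin β = tan 61° / sin 60° = 1.8040 / 0.8660 = 2.0831
δ = arctan(2.0831) = 64.36°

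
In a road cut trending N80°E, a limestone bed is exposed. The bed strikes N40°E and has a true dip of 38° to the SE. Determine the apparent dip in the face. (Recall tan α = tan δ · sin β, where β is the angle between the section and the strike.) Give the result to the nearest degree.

27°

The strike is N40°E and the section trends N80°E; the acute angle between them is β = 40°.
tan(apparent dip) = tan 38° · sin 40° = 0.5022
apparent dip = arctan 0.5022 = 26.67°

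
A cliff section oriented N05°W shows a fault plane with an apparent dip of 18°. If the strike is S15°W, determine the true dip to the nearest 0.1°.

The section is 20° from the strike.
tan(true dip) = tan 18° / sin 20° = 0.9500
true dip = arctan 0.9500 = 43.53°

43.5°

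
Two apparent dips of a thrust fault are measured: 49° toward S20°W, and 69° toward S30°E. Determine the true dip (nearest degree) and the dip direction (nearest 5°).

Each apparent-dip line lies in the plane. As unit vectors (x east, y north, z up), v₁ plunges 49°→S20°W and v₂ plunges 69°→S30°E.
Cross product v₁ × v₂ gives the pole to the plane: n ∝ (0.341, -0.345, 0.180).
True dip = arccos(n_z / |n|) = arccos(0.3481) = 69.6°.
The horizontal component of n points toward azimuth atan2(n_x, n_y) = 135°, the dip direction.

true dip 70°, dip direction 135°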